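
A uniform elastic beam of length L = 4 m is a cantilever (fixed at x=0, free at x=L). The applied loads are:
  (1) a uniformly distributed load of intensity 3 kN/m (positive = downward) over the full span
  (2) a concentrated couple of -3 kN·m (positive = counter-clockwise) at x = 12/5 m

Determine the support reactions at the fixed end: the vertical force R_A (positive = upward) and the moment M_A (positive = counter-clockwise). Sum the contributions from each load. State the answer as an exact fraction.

R_A = 12 kN, M_A = 27 kN·m

Load 1 — uniform load w=3 kN/m over full span:
  R_A = wL = 3·4 = 12 kN
  M_A = wL²/2 = 3·4²/2 = 24 kN·m
Load 2 — applied couple M₀=-3 kN·m at a=12/5 m (b=L-a=8/5):
  R_A = 0 kN
  M_A = -M₀ = -(-3) = 3 kN·m
Superposition: R_A = 12 kN, M_A = 27 kN·m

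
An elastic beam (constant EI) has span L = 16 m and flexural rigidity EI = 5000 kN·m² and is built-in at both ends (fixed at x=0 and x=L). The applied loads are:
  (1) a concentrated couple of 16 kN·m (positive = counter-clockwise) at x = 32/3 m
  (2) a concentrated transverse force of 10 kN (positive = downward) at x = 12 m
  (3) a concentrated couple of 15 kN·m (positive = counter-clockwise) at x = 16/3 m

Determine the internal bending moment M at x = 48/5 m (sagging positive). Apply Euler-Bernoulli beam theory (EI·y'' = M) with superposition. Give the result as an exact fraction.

M(48/5) = 359/30 kN·m

Load 1 — applied couple M₀=16 kN·m at a=32/3 m (b=L-a=16/3):
  M_1 = R_Ax - M_A  [x≤a] with R_A=4/3, M_A=16/3 = (4/3)·(48/5) - (16/3) = 112/15 kN·m
Load 2 — point force P=10 kN at a=12 m (b=L-a=4):
  M_2 = Pb²(3a+b)x/L³ - Pab²/L²  [x≤a] = 10·4²·(3·12+4)·(48/5)/16³ - 10·12·4²/16² = 15/2 kN·m
Load 3 — applied couple M₀=15 kN·m at a=16/3 m (b=L-a=32/3):
  M_3 = R_Ax - M_A - M₀  [x>a] with R_A=5/4, M_A=0 = (5/4)·(48/5) - 0 - 15 = -3 kN·m
Superposition: M = Σ M_i = 359/30 kN·m ≈ 11.966667 kN·m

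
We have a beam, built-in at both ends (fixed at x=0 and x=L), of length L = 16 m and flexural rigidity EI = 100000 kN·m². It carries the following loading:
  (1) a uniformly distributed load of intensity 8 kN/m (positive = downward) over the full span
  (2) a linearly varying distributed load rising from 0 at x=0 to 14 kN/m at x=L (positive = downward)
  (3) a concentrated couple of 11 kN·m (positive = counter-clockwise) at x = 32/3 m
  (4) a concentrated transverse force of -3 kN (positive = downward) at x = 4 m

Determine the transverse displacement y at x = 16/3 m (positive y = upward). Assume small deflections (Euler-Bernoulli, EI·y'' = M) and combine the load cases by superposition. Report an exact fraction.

y(16/3) = -222752/11390625 m

Load 1 — uniform load w=8 kN/m over full span:
  y_1 = -wx²(L-x)²/(24EI) = -8·(16/3)²·(16-(16/3))²/(24·100000) = -8192/759375 m
Load 2 — triangular load w₀=14 kN/m (0→w₀ over full span):
  y_2 = -w₀x²(L-x)²(x+2L)/(120LEI) = -14·(16/3)²·(16-(16/3))²·((16/3)+2·16)/(120·16·100000) = -100352/11390625 m
Load 3 — applied couple M₀=11 kN·m at a=32/3 m (b=L-a=16/3):
  y_3 = (R_Ax³/6 - M_Ax²/2)/EI  [x≤a] with R_A=11/12, M_A=11/3 = ((11/12)·(16/3)³/6 - (11/3)·(16/3)²/2)/100000 = -44/151875 m
Load 4 — point force P=-3 kN at a=4 m (b=L-a=12):
  y_4 = -Pa²(L-x)²(3bL-(3b+a)(L-x))/(6L³EI)  [x>a] = -(-3)·4²·(16-(16/3))²·(3·12·16-(3·12+4)·(16-(16/3)))/(6·16³·100000) = 28/84375 m
Superposition: y = Σ y_i = -222752/11390625 m ≈ -0.019556 m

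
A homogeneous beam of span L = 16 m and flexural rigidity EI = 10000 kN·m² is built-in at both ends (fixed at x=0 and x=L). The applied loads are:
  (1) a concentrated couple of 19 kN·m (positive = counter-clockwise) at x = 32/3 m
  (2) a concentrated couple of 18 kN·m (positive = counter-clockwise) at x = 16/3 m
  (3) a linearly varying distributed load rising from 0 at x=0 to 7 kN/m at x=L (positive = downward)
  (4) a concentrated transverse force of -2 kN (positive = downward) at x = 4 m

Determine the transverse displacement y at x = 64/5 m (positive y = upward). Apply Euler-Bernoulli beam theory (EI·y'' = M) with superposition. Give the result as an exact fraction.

Load 1 — applied couple M₀=19 kN·m at a=32/3 m (b=L-a=16/3):
  y_1 = (R_Ax³/6 - M_Ax²/2 - M₀(x-a)²/2)/EI  [x>a] with R_A=19/12, M_A=19/3 = ((19/12)·(64/5)³/6 - (19/3)·(64/5)²/2 - 19·((64/5)-(32/3))²/2)/10000 = -608/703125 m
Load 2 — applied couple M₀=18 kN·m at a=16/3 m (b=L-a=32/3):
  y_2 = (R_Ax³/6 - M_Ax²/2 - M₀(x-a)²/2)/EI  [x>a] with R_A=3/2, M_A=0 = ((3/2)·(64/5)³/6 - 0·(64/5)²/2 - 18·((64/5)-(16/3))²/2)/10000 = 176/78125 m
Load 3 — triangular load w₀=7 kN/m (0→w₀ over full span):
  y_3 = -w₀x²(L-x)²(x+2L)/(120LEI) = -7·(64/5)²·(16-(64/5))²·((64/5)+2·16)/(120·16·10000) = -802816/29296875 m
Load 4 — point force P=-2 kN at a=4 m (b=L-a=12):
  y_4 = -Pa²(L-x)²(3bL-(3b+a)(L-x))/(6L³EI)  [x>a] = -(-2)·4²·(16-(64/5))²·(3·12·16-(3·12+4)·(16-(64/5)))/(6·16³·10000) = 28/46875 m
Superposition: y = Σ y_i = -2233948/87890625 m ≈ -0.025417 m

y(64/5) = -2233948/87890625 m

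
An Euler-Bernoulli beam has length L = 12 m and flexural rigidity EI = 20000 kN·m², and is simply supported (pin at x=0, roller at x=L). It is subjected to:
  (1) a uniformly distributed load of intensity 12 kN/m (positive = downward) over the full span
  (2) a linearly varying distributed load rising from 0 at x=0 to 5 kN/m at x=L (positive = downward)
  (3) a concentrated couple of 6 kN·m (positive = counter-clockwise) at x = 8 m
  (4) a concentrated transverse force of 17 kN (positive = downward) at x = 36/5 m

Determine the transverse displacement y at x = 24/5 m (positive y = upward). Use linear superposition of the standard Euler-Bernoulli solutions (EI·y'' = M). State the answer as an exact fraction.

y(24/5) = -417804/1953125 m

Load 1 — uniform load w=12 kN/m over full span:
  y_1 = -wx(L³-2Lx²+x³)/(24EI) = -12·(24/5)·(12³-2·12·(24/5)²+(24/5)³)/(24·20000) = -60264/390625 m
Load 2 — triangular load w₀=5 kN/m (0→w₀ over full span):
  y_2 = -w₀x(7L⁴-10L²x²+3x⁴)/(360LEI) = -5·(24/5)·(7·12⁴-10·12²·(24/5)²+3·(24/5)⁴)/(360·12·20000) = -61614/1953125 m
Load 3 — applied couple M₀=6 kN·m at a=8 m (b=L-a=4):
  y_3 = (M₀x³/(6L)+C₁x)/EI  [x≤a] with C₁=M₀(3b²-L²)/(6L)=-8 = (6·(24/5)³/(6·12)+(-8)·(24/5))/20000 = -114/78125 m
Load 4 — point force P=17 kN at a=36/5 m (b=L-a=24/5):
  y_4 = -Pbx(L²-b²-x²)/(6LEI)  [x≤a] = -17·(24/5)·(24/5)·(12²-(24/5)²-(24/5)²)/(6·12·20000) = -10404/390625 m
Superposition: y = Σ y_i = -417804/1953125 m ≈ -0.213916 m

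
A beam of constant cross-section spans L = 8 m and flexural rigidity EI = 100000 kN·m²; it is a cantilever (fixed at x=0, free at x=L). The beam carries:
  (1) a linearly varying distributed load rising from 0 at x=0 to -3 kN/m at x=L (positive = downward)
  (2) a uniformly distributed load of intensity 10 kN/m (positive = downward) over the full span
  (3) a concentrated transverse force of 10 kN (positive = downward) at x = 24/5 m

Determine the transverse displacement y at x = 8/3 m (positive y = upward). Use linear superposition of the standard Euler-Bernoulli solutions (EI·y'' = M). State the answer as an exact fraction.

y(8/3) = -32464/3796875 m

Load 1 — triangular load w₀=-3 kN/m (0→w₀ over full span):
  y_1 = (w₀Lx³/12-w₀L²x²/6-w₀x⁵/(120L))/EI = ((-3)·8·(8/3)³/12-(-3)·8²·(8/3)²/6-(-3)·(8/3)⁵/(120·8))/100000 = 7216/3796875 m
Load 2 — uniform load w=10 kN/m over full span:
  y_2 = -wx²(x²-4Lx+6L²)/(24EI) = -10·(8/3)²·((8/3)²-4·8·(8/3)+6·8²)/(24·100000) = -1376/151875 m
Load 3 — point force P=10 kN at a=24/5 m (b=L-a=16/5):
  y_3 = -Px²(3a-x)/(6EI)  [x≤a] = -10·(8/3)²·(3·(24/5)-(8/3))/(6·100000) = -352/253125 m
Superposition: y = Σ y_i = -32464/3796875 m ≈ -0.008550 m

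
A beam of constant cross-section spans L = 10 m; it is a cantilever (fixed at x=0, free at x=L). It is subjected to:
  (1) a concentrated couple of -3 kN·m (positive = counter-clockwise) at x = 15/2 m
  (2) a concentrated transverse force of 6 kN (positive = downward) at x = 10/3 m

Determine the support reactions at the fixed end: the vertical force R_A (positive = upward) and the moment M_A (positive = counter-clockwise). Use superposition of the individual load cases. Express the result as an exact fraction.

Load 1 — applied couple M₀=-3 kN·m at a=15/2 m (b=L-a=5/2):
  R_A = 0 kN
  M_A = -M₀ = -(-3) = 3 kN·m
Load 2 — point force P=6 kN at a=10/3 m (b=L-a=20/3):
  R_A = P = 6 kN
  M_A = Pa = 6·(10/3) = 20 kN·m
Superposition: R_A = 6 kN, M_A = 23 kN·m

R_A = 6 kN, M_A = 23 kN·m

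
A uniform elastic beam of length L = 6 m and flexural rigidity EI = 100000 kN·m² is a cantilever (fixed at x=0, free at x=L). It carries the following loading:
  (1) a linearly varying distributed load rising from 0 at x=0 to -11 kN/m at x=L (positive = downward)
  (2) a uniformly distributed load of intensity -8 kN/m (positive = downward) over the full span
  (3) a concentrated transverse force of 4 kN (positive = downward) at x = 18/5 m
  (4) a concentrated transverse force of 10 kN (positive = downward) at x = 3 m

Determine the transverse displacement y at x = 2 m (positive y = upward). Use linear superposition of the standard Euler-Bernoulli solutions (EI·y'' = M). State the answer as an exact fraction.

y(2) = 8543/2250000 m

Load 1 — triangular load w₀=-11 kN/m (0→w₀ over full span):
  y_1 = (w₀Lx³/12-w₀L²x²/6-w₀x⁵/(120L))/EI = ((-11)·6·2³/12-(-11)·6²·2²/6-(-11)·2⁵/(120·6))/100000 = 4961/2250000 m
Load 2 — uniform load w=-8 kN/m over full span:
  y_2 = -wx²(x²-4Lx+6L²)/(24EI) = -(-8)·2²·(2²-4·6·2+6·6²)/(24·100000) = 43/18750 m
Load 3 — point force P=4 kN at a=18/5 m (b=L-a=12/5):
  y_3 = -Px²(3a-x)/(6EI)  [x≤a] = -4·2²·(3·(18/5)-2)/(6·100000) = -11/46875 m
Load 4 — point force P=10 kN at a=3 m (b=L-a=3):
  y_4 = -Px²(3a-x)/(6EI)  [x≤a] = -10·2²·(3·3-2)/(6·100000) = -7/15000 m
Superposition: y = Σ y_i = 8543/2250000 m ≈ 0.003797 m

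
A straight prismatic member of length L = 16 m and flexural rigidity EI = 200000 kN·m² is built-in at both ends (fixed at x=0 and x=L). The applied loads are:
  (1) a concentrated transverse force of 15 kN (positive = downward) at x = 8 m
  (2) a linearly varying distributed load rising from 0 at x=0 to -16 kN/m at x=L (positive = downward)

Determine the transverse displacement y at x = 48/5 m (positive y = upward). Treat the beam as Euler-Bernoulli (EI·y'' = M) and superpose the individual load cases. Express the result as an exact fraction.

y(48/5) = 249488/48828125 m

Load 1 — point force P=15 kN at a=8 m (b=L-a=8):
  y_1 = -Pa²(L-x)²(3bL-(3b+a)(L-x))/(6L³EI)  [x>a] = -15·8²·(16-(48/5))²·(3·8·16-(3·8+8)·(16-(48/5)))/(6·16³·200000) = -112/78125 m
Load 2 — triangular load w₀=-16 kN/m (0→w₀ over full span):
  y_2 = -w₀x²(L-x)²(x+2L)/(120LEI) = -(-16)·(48/5)²·(16-(48/5))²·((48/5)+2·16)/(120·16·200000) = 319488/48828125 m
Superposition: y = Σ y_i = 249488/48828125 m ≈ 0.005110 m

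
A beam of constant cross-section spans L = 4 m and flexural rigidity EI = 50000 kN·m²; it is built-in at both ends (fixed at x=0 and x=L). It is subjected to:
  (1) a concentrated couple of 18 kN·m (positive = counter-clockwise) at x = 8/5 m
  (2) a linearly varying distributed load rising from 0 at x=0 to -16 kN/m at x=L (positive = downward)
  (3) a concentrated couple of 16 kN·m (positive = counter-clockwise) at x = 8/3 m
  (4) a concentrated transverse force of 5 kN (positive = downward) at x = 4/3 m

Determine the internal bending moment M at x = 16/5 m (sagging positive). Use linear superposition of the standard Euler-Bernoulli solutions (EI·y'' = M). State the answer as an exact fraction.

Load 1 — applied couple M₀=18 kN·m at a=8/5 m (b=L-a=12/5):
  M_1 = R_Ax - M_A - M₀  [x>a] with R_A=162/25, M_A=54/25 = (162/25)·(16/5) - (54/25) - 18 = 72/125 kN·m
Load 2 — triangular load w₀=-16 kN/m (0→w₀ over full span):
  M_2 = 3w₀Lx/20 - w₀L²/30 - w₀x³/(6L) = 3·(-16)·4·(16/5)/20 - (-16)·4²/30 - (-16)·(16/5)³/(6·4) = -128/375 kN·m
Load 3 — applied couple M₀=16 kN·m at a=8/3 m (b=L-a=4/3):
  M_3 = R_Ax - M_A - M₀  [x>a] with R_A=16/3, M_A=16/3 = (16/3)·(16/5) - (16/3) - 16 = -64/15 kN·m
Load 4 — point force P=5 kN at a=4/3 m (b=L-a=8/3):
  M_4 = Pa²(a+3b)(L-x)/L³ - Pa²b/L²  [x>a] = 5·(4/3)²·((4/3)+3·(8/3))·(4-(16/5))/4³ - 5·(4/3)²·(8/3)/4² = -4/9 kN·m
Superposition: M = Σ M_i = -5036/1125 kN·m ≈ -4.476444 kN·m

M(16/5) = -5036/1125 kN·m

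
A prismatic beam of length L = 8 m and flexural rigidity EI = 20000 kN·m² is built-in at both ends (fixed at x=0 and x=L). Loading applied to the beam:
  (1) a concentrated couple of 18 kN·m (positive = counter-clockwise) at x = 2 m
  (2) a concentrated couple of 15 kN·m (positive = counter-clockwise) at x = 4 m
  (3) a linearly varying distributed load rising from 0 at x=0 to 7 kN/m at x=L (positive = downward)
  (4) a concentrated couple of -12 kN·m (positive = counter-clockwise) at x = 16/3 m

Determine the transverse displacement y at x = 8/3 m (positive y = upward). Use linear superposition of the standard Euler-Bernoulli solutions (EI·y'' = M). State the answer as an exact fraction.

Load 1 — applied couple M₀=18 kN·m at a=2 m (b=L-a=6):
  y_1 = (R_Ax³/6 - M_Ax²/2 - M₀(x-a)²/2)/EI  [x>a] with R_A=81/32, M_A=-27/8 = ((81/32)·(8/3)³/6 - (-27/8)·(8/3)²/2 - 18·((8/3)-2)²/2)/20000 = 1/1250 m
Load 2 — applied couple M₀=15 kN·m at a=4 m (b=L-a=4):
  y_2 = (R_Ax³/6 - M_Ax²/2)/EI  [x≤a] with R_A=45/16, M_A=15/4 = ((45/16)·(8/3)³/6 - (15/4)·(8/3)²/2)/20000 = -1/4500 m
Load 3 — triangular load w₀=7 kN/m (0→w₀ over full span):
  y_3 = -w₀x²(L-x)²(x+2L)/(120LEI) = -7·(8/3)²·(8-(8/3))²·((8/3)+2·8)/(120·8·20000) = -3136/2278125 m
Load 4 — applied couple M₀=-12 kN·m at a=16/3 m (b=L-a=8/3):
  y_4 = (R_Ax³/6 - M_Ax²/2)/EI  [x≤a] with R_A=-2, M_A=-4 = ((-2)·(8/3)³/6 - (-4)·(8/3)²/2)/20000 = 4/10125 m
Superposition: y = Σ y_i = -3679/9112500 m ≈ -0.000404 m

y(8/3) = -3679/9112500 m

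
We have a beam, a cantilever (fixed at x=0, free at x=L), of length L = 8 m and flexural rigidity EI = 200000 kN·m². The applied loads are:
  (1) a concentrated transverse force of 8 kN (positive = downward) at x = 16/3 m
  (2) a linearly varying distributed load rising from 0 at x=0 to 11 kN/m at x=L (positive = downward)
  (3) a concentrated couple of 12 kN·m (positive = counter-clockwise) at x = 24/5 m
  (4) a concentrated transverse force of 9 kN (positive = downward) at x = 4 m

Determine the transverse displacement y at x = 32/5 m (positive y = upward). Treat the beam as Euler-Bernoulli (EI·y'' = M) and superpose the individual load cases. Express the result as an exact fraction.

Load 1 — point force P=8 kN at a=16/3 m (b=L-a=8/3):
  y_1 = -Pa²(3x-a)/(6EI)  [x>a] = -8·(16/3)²·(3·(32/5)-(16/3))/(6·200000) = -3328/1265625 m
Load 2 — triangular load w₀=11 kN/m (0→w₀ over full span):
  y_2 = (w₀Lx³/12-w₀L²x²/6-w₀x⁵/(120L))/EI = (11·8·(32/5)³/12-11·8²·(32/5)²/6-11·(32/5)⁵/(120·8))/200000 = -2202112/146484375 m
Load 3 — applied couple M₀=12 kN·m at a=24/5 m (b=L-a=16/5):
  y_3 = M₀a(2x-a)/(2EI)  [x>a] = 12·(24/5)·(2·(32/5)-(24/5))/(2·200000) = 18/15625 m
Load 4 — point force P=9 kN at a=4 m (b=L-a=4):
  y_4 = -Pa²(3x-a)/(6EI)  [x>a] = -9·4²·(3·(32/5)-4)/(6·200000) = -57/31250 m
Superposition: y = Σ y_i = -145029673/7910156250 m ≈ -0.018335 m

y(32/5) = -145029673/7910156250 m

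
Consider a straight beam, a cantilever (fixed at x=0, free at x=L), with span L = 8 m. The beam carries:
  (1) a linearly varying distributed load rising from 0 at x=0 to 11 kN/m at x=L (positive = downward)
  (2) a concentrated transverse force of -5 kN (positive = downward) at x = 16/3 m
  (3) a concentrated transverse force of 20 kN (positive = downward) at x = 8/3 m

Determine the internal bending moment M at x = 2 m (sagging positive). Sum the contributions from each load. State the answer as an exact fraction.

Load 1 — triangular load w₀=11 kN/m (0→w₀ over full span):
  M_1 = w₀Lx/2 - w₀L²/3 - w₀x³/(6L) = 11·8·2/2 - 11·8²/3 - 11·2³/(6·8) = -297/2 kN·m
Load 2 — point force P=-5 kN at a=16/3 m (b=L-a=8/3):
  M_2 = -P(a-x)  [x≤a] = -(-5)·((16/3)-2) = 50/3 kN·m
Load 3 — point force P=20 kN at a=8/3 m (b=L-a=16/3):
  M_3 = -P(a-x)  [x≤a] = -20·((8/3)-2) = -40/3 kN·m
Superposition: M = Σ M_i = -871/6 kN·m ≈ -145.166667 kN·m

M(2) = -871/6 kN·m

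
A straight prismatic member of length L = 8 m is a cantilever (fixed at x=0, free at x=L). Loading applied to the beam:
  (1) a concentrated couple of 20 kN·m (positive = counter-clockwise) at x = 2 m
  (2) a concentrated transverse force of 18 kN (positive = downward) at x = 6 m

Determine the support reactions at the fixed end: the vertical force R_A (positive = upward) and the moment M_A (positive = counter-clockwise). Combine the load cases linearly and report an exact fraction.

R_A = 18 kN, M_A = 88 kN·m

Load 1 — applied couple M₀=20 kN·m at a=2 m (b=L-a=6):
  R_A = 0 kN
  M_A = -M₀ = -20 kN·m
Load 2 — point force P=18 kN at a=6 m (b=L-a=2):
  R_A = P = 18 kN
  M_A = Pa = 18·6 = 108 kN·m
Superposition: R_A = 18 kN, M_A = 88 kN·m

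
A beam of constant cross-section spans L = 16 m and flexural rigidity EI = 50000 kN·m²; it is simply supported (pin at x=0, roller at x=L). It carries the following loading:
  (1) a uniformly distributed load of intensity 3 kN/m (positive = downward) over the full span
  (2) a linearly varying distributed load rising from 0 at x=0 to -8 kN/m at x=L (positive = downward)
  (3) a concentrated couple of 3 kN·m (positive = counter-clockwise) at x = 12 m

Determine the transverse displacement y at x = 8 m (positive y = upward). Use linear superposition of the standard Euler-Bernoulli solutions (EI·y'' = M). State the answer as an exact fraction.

y(8) = 613/37500 m

Load 1 — uniform load w=3 kN/m over full span:
  y_1 = -wx(L³-2Lx²+x³)/(24EI) = -3·8·(16³-2·16·8²+8³)/(24·50000) = -32/625 m
Load 2 — triangular load w₀=-8 kN/m (0→w₀ over full span):
  y_2 = -w₀x(7L⁴-10L²x²+3x⁴)/(360LEI) = -(-8)·8·(7·16⁴-10·16²·8²+3·8⁴)/(360·16·50000) = 128/1875 m
Load 3 — applied couple M₀=3 kN·m at a=12 m (b=L-a=4):
  y_3 = (M₀x³/(6L)+C₁x)/EI  [x≤a] with C₁=M₀(3b²-L²)/(6L)=-13/2 = (3·8³/(6·16)+(-13/2)·8)/50000 = -9/12500 m
Superposition: y = Σ y_i = 613/37500 m ≈ 0.016347 m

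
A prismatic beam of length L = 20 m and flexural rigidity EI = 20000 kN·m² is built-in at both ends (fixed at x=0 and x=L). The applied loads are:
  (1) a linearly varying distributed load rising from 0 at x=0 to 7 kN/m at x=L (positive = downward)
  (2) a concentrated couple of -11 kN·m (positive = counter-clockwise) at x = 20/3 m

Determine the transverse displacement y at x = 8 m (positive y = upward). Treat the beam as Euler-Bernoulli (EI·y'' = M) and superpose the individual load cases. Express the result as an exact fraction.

y(8) = -4197/62500 m

Load 1 — triangular load w₀=7 kN/m (0→w₀ over full span):
  y_1 = -w₀x²(L-x)²(x+2L)/(120LEI) = -7·8²·(20-8)²·(8+2·20)/(120·20·20000) = -1008/15625 m
Load 2 — applied couple M₀=-11 kN·m at a=20/3 m (b=L-a=40/3):
  y_2 = (R_Ax³/6 - M_Ax²/2 - M₀(x-a)²/2)/EI  [x>a] with R_A=-11/15, M_A=0 = ((-11/15)·8³/6 - 0·8²/2 - (-11)·(8-(20/3))²/2)/20000 = -33/12500 m
Superposition: y = Σ y_i = -4197/62500 m ≈ -0.067152 m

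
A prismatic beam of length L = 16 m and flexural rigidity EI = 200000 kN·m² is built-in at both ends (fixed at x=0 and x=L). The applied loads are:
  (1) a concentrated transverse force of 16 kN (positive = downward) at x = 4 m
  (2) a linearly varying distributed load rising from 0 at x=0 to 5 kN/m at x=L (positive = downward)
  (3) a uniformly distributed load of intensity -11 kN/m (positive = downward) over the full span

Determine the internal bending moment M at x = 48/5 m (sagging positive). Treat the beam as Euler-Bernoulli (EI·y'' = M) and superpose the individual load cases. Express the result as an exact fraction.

M(48/5) = -364/5 kN·m

Load 1 — point force P=16 kN at a=4 m (b=L-a=12):
  M_1 = Pa²(a+3b)(L-x)/L³ - Pa²b/L²  [x>a] = 16·4²·(4+3·12)·(16-(48/5))/16³ - 16·4²·12/16² = 4 kN·m
Load 2 — triangular load w₀=5 kN/m (0→w₀ over full span):
  M_2 = 3w₀Lx/20 - w₀L²/30 - w₀x³/(6L) = 3·5·16·(48/5)/20 - 5·16²/30 - 5·(48/5)³/(6·16) = 1984/75 kN·m
Load 3 — uniform load w=-11 kN/m over full span:
  M_3 = wLx/2 - wL²/12 - wx²/2 = (-11)·16·(48/5)/2 - (-11)·16²/12 - (-11)·(48/5)²/2 = -7744/75 kN·m
Superposition: M = Σ M_i = -364/5 kN·m ≈ -72.800000 kN·m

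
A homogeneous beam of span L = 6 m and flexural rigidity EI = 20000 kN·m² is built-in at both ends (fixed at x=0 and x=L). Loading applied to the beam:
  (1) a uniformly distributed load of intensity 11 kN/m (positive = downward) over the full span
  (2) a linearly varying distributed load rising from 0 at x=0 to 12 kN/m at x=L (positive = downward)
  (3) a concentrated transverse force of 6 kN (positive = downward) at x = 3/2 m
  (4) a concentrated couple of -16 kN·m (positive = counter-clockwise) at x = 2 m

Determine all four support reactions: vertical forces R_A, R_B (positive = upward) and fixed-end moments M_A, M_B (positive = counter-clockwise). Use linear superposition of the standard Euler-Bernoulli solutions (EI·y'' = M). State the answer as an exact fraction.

R_A = 32621/720 kN, M_A = 4197/80 kN·m, R_B = 45139/720 kN, M_B = -14789/240 kN·m

Load 1 — uniform load w=11 kN/m over full span:
  R_A = wL/2 = 11·6/2 = 33 kN
  M_A = wL²/12 = 11·6²/12 = 33 kN·m
  R_B = wL/2 = 11·6/2 = 33 kN
  M_B = -wL²/12 = -11·6²/12 = -33 kN·m
Load 2 — triangular load w₀=12 kN/m (0→w₀ over full span):
  R_A = 3w₀L/20 = 3·12·6/20 = 54/5 kN
  M_A = w₀L²/30 = 12·6²/30 = 72/5 kN·m
  R_B = 7w₀L/20 = 7·12·6/20 = 126/5 kN
  M_B = -w₀L²/20 = -12·6²/20 = -108/5 kN·m
Load 3 — point force P=6 kN at a=3/2 m (b=L-a=9/2):
  R_A = Pb²(3a+b)/L³ = 6·(9/2)²·(3·(3/2)+(9/2))/6³ = 81/16 kN
  M_A = Pab²/L² = 6·(3/2)·(9/2)²/6² = 81/16 kN·m
  R_B = Pa²(a+3b)/L³ = 6·(3/2)²·((3/2)+3·(9/2))/6³ = 15/16 kN
  M_B = -Pa²b/L² = -6·(3/2)²·(9/2)/6² = -27/16 kN·m
Load 4 — applied couple M₀=-16 kN·m at a=2 m (b=L-a=4):
  R_A = 6M₀ab/L³ = 6·(-16)·2·4/6³ = -32/9 kN
  M_A = M₀b(2a-b)/L² = (-16)·4·(2·2-4)/6² = 0 kN·m
  R_B = -6M₀ab/L³ = -6·(-16)·2·4/6³ = 32/9 kN
  M_B = M₀a(2b-a)/L² = (-16)·2·(2·4-2)/6² = -16/3 kN·m
Superposition: R_A = 32621/720 kN, M_A = 4197/80 kN·m, R_B = 45139/720 kN, M_B = -14789/240 kN·m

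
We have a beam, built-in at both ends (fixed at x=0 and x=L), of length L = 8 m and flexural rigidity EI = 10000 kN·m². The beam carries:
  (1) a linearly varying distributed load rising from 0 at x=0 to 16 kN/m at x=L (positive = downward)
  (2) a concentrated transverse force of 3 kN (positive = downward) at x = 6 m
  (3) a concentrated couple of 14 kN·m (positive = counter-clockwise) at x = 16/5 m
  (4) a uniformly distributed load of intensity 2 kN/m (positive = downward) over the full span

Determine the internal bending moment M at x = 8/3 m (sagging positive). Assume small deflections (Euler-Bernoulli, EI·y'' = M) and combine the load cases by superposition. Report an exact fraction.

Load 1 — triangular load w₀=16 kN/m (0→w₀ over full span):
  M_1 = 3w₀Lx/20 - w₀L²/30 - w₀x³/(6L) = 3·16·8·(8/3)/20 - 16·8²/30 - 16·(8/3)³/(6·8) = 4352/405 kN·m
Load 2 — point force P=3 kN at a=6 m (b=L-a=2):
  M_2 = Pb²(3a+b)x/L³ - Pab²/L²  [x≤a] = 3·2²·(3·6+2)·(8/3)/8³ - 3·6·2²/8² = 1/8 kN·m
Load 3 — applied couple M₀=14 kN·m at a=16/5 m (b=L-a=24/5):
  M_3 = R_Ax - M_A  [x≤a] with R_A=63/25, M_A=42/25 = (63/25)·(8/3) - (42/25) = 126/25 kN·m
Load 4 — uniform load w=2 kN/m over full span:
  M_4 = wLx/2 - wL²/12 - wx²/2 = 2·8·(8/3)/2 - 2·8²/12 - 2·(8/3)²/2 = 32/9 kN·m
Superposition: M = Σ M_i = 315353/16200 kN·m ≈ 19.466235 kN·m

M(8/3) = 315353/16200 kN·m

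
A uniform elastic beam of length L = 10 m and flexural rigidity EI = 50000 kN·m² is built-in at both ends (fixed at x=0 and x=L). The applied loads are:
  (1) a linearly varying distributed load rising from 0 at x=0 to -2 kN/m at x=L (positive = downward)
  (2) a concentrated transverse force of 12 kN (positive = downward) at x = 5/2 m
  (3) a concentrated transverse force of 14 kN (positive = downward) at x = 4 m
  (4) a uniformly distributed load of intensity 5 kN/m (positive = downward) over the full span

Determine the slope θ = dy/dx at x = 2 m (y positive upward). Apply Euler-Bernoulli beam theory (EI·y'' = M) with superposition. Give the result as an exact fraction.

Load 1 — triangular load w₀=-2 kN/m (0→w₀ over full span):
  θ_1 = -w₀(2x(L-x)(L-2x)(x+2L)+x²(L-x)²)/(120LEI) = -(-2)·(2·2·(10-2)·(10-2·2)·(2+2·10)+2²·(10-2)²)/(120·10·50000) = 7/46875 rad
Load 2 — point force P=12 kN at a=5/2 m (b=L-a=15/2):
  θ_2 = -Pb²x(2aL-(3a+b)x)/(2L³EI)  [x≤a] = -12·(15/2)²·2·(2·(5/2)·10-(3·(5/2)+(15/2))·2)/(2·10³·50000) = -27/100000 rad
Load 3 — point force P=14 kN at a=4 m (b=L-a=6):
  θ_3 = -Pb²x(2aL-(3a+b)x)/(2L³EI)  [x≤a] = -14·6²·2·(2·4·10-(3·4+6)·2)/(2·10³·50000) = -693/1562500 rad
Load 4 — uniform load w=5 kN/m over full span:
  θ_4 = -wx(L-x)(L-2x)/(12EI) = -5·2·(10-2)·(10-2·2)/(12·50000) = -1/1250 rad
Superposition: θ = Σ θ_i = -51157/37500000 rad ≈ -0.001364 rad

θ(2) = -51157/37500000 rad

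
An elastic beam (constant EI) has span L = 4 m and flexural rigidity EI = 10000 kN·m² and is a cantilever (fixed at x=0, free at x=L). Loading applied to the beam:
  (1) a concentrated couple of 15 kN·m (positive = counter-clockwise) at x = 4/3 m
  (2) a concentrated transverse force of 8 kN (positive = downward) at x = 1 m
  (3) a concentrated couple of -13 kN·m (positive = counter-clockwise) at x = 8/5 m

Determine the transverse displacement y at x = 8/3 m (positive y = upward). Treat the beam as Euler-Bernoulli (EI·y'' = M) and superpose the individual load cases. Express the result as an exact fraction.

y(8/3) = -51/62500 m

Load 1 — applied couple M₀=15 kN·m at a=4/3 m (b=L-a=8/3):
  y_1 = M₀a(2x-a)/(2EI)  [x>a] = 15·(4/3)·(2·(8/3)-(4/3))/(2·10000) = 1/250 m
Load 2 — point force P=8 kN at a=1 m (b=L-a=3):
  y_2 = -Pa²(3x-a)/(6EI)  [x>a] = -8·1²·(3·(8/3)-1)/(6·10000) = -7/7500 m
Load 3 — applied couple M₀=-13 kN·m at a=8/5 m (b=L-a=12/5):
  y_3 = M₀a(2x-a)/(2EI)  [x>a] = (-13)·(8/5)·(2·(8/3)-(8/5))/(2·10000) = -182/46875 m
Superposition: y = Σ y_i = -51/62500 m ≈ -0.000816 m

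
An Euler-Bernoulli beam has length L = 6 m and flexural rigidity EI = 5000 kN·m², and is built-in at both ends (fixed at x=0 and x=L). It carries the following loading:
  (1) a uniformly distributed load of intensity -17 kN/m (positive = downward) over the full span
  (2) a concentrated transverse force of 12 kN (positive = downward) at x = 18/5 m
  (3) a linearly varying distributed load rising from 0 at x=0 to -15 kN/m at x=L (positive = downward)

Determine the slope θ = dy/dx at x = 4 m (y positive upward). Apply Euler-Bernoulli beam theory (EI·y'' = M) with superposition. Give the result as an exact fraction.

Load 1 — uniform load w=-17 kN/m over full span:
  θ_1 = -wx(L-x)(L-2x)/(12EI) = -(-17)·4·(6-4)·(6-2·4)/(12·5000) = -17/3750 rad
Load 2 — point force P=12 kN at a=18/5 m (b=L-a=12/5):
  θ_2 = Pa²(L-x)(2bL-(3b+a)(L-x))/(2L³EI)  [x>a] = 12·(18/5)²·(6-4)·(2·(12/5)·6-(3·(12/5)+(18/5))·(6-4))/(2·6³·5000) = 81/78125 rad
Load 3 — triangular load w₀=-15 kN/m (0→w₀ over full span):
  θ_3 = -w₀(2x(L-x)(L-2x)(x+2L)+x²(L-x)²)/(120LEI) = -(-15)·(2·4·(6-4)·(6-2·4)·(4+2·6)+4²·(6-4)²)/(120·6·5000) = -7/3750 rad
Superposition: θ = Σ θ_i = -419/78125 rad ≈ -0.005363 rad

θ(4) = -419/78125 rad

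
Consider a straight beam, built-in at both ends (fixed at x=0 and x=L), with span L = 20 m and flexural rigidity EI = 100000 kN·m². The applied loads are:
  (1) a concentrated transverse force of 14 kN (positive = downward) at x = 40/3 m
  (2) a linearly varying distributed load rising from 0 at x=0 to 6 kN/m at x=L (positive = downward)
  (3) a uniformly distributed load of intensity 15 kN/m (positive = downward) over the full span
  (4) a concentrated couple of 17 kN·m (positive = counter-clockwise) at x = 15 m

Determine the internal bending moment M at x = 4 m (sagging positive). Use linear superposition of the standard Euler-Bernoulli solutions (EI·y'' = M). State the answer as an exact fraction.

M(4) = -5603/144 kN·m

Load 1 — point force P=14 kN at a=40/3 m (b=L-a=20/3):
  M_1 = Pb²(3a+b)x/L³ - Pab²/L²  [x≤a] = 14·(20/3)²·(3·(40/3)+(20/3))·4/20³ - 14·(40/3)·(20/3)²/20² = -56/9 kN·m
Load 2 — triangular load w₀=6 kN/m (0→w₀ over full span):
  M_2 = 3w₀Lx/20 - w₀L²/30 - w₀x³/(6L) = 3·6·20·4/20 - 6·20²/30 - 6·4³/(6·20) = -56/5 kN·m
Load 3 — uniform load w=15 kN/m over full span:
  M_3 = wLx/2 - wL²/12 - wx²/2 = 15·20·4/2 - 15·20²/12 - 15·4²/2 = -20 kN·m
Load 4 — applied couple M₀=17 kN·m at a=15 m (b=L-a=5):
  M_4 = R_Ax - M_A  [x≤a] with R_A=153/160, M_A=85/16 = (153/160)·4 - (85/16) = -119/80 kN·m
Superposition: M = Σ M_i = -5603/144 kN·m ≈ -38.909722 kN·m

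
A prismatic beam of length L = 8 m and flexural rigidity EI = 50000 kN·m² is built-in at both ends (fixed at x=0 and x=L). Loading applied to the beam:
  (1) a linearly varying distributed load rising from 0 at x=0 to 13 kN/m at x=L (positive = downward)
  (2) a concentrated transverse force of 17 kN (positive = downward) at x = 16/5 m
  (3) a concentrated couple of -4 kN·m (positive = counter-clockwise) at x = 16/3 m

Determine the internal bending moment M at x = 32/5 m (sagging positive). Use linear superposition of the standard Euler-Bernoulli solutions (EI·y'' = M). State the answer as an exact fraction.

M(32/5) = -816/625 kN·m

Load 1 — triangular load w₀=13 kN/m (0→w₀ over full span):
  M_1 = 3w₀Lx/20 - w₀L²/30 - w₀x³/(6L) = 3·13·8·(32/5)/20 - 13·8²/30 - 13·(32/5)³/(6·8) = 416/375 kN·m
Load 2 — point force P=17 kN at a=16/5 m (b=L-a=24/5):
  M_2 = Pa²(a+3b)(L-x)/L³ - Pa²b/L²  [x>a] = 17·(16/5)²·((16/5)+3·(24/5))·(8-(32/5))/8³ - 17·(16/5)²·(24/5)/8² = -2176/625 kN·m
Load 3 — applied couple M₀=-4 kN·m at a=16/3 m (b=L-a=8/3):
  M_3 = R_Ax - M_A - M₀  [x>a] with R_A=-2/3, M_A=-4/3 = (-2/3)·(32/5) - (-4/3) - (-4) = 16/15 kN·m
Superposition: M = Σ M_i = -816/625 kN·m ≈ -1.305600 kN·m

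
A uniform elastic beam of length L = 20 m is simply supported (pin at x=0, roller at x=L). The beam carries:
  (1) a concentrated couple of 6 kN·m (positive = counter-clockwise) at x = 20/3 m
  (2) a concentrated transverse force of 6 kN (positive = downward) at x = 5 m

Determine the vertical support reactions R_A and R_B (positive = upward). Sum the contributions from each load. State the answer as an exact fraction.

R_A = 24/5 kN, R_B = 6/5 kN

Load 1 — applied couple M₀=6 kN·m at a=20/3 m (b=L-a=40/3):
  R_A = M₀/L = 6/20 = 3/10 kN
  R_B = -M₀/L = -6/20 = -3/10 kN
Load 2 — point force P=6 kN at a=5 m (b=L-a=15):
  R_A = Pb/L = 6·15/20 = 9/2 kN
  R_B = Pa/L = 6·5/20 = 3/2 kN
Superposition: R_A = 24/5 kN, R_B = 6/5 kN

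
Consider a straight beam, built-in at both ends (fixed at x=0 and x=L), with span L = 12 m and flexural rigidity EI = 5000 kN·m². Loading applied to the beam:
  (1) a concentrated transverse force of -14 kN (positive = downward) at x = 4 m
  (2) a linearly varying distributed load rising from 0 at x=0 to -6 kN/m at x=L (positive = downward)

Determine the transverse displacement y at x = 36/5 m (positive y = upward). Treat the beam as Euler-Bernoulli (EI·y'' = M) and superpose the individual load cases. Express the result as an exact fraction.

y(36/5) = 1357792/29296875 m

Load 1 — point force P=-14 kN at a=4 m (b=L-a=8):
  y_1 = -Pa²(L-x)²(3bL-(3b+a)(L-x))/(6L³EI)  [x>a] = -(-14)·4²·(12-(36/5))²·(3·8·12-(3·8+4)·(12-(36/5)))/(6·12³·5000) = 3584/234375 m
Load 2 — triangular load w₀=-6 kN/m (0→w₀ over full span):
  y_2 = -w₀x²(L-x)²(x+2L)/(120LEI) = -(-6)·(36/5)²·(12-(36/5))²·((36/5)+2·12)/(120·12·5000) = 303264/9765625 m
Superposition: y = Σ y_i = 1357792/29296875 m ≈ 0.046346 m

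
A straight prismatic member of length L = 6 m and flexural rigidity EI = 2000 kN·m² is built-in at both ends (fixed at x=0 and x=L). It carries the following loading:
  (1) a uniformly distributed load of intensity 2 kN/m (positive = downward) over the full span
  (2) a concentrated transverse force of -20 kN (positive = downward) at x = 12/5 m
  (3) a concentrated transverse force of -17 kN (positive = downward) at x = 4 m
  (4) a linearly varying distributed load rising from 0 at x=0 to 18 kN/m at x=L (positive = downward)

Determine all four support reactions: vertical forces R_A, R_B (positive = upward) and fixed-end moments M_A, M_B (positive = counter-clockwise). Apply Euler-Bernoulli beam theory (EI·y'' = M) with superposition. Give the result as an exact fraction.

Load 1 — uniform load w=2 kN/m over full span:
  R_A = wL/2 = 2·6/2 = 6 kN
  M_A = wL²/12 = 2·6²/12 = 6 kN·m
  R_B = wL/2 = 2·6/2 = 6 kN
  M_B = -wL²/12 = -2·6²/12 = -6 kN·m
Load 2 — point force P=-20 kN at a=12/5 m (b=L-a=18/5):
  R_A = Pb²(3a+b)/L³ = (-20)·(18/5)²·(3·(12/5)+(18/5))/6³ = -324/25 kN
  M_A = Pab²/L² = (-20)·(12/5)·(18/5)²/6² = -432/25 kN·m
  R_B = Pa²(a+3b)/L³ = (-20)·(12/5)²·((12/5)+3·(18/5))/6³ = -176/25 kN
  M_B = -Pa²b/L² = -(-20)·(12/5)²·(18/5)/6² = 288/25 kN·m
Load 3 — point force P=-17 kN at a=4 m (b=L-a=2):
  R_A = Pb²(3a+b)/L³ = (-17)·2²·(3·4+2)/6³ = -119/27 kN
  M_A = Pab²/L² = (-17)·4·2²/6² = -68/9 kN·m
  R_B = Pa²(a+3b)/L³ = (-17)·4²·(4+3·2)/6³ = -340/27 kN
  M_B = -Pa²b/L² = -(-17)·4²·2/6² = 136/9 kN·m
Load 4 — triangular load w₀=18 kN/m (0→w₀ over full span):
  R_A = 3w₀L/20 = 3·18·6/20 = 81/5 kN
  M_A = w₀L²/30 = 18·6²/30 = 108/5 kN·m
  R_B = 7w₀L/20 = 7·18·6/20 = 189/5 kN
  M_B = -w₀L²/20 = -18·6²/20 = -162/5 kN·m
Superposition: R_A = 3262/675 kN, M_A = 622/225 kN·m, R_B = 16313/675 kN, M_B = -2648/225 kN·m

R_A = 3262/675 kN, M_A = 622/225 kN·m, R_B = 16313/675 kN, M_B = -2648/225 kN·m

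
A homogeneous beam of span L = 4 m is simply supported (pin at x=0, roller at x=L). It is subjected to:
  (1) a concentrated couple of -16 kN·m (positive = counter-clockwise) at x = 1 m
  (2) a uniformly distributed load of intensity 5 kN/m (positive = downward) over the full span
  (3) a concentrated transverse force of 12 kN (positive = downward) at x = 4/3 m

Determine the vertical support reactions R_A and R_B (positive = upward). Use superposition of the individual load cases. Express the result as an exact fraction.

R_A = 14 kN, R_B = 18 kN

Load 1 — applied couple M₀=-16 kN·m at a=1 m (b=L-a=3):
  R_A = M₀/L = (-16)/4 = -4 kN
  R_B = -M₀/L = -(-16)/4 = 4 kN
Load 2 — uniform load w=5 kN/m over full span:
  R_A = wL/2 = 5·4/2 = 10 kN
  R_B = wL/2 = 5·4/2 = 10 kN
Load 3 — point force P=12 kN at a=4/3 m (b=L-a=8/3):
  R_A = Pb/L = 12·(8/3)/4 = 8 kN
  R_B = Pa/L = 12·(4/3)/4 = 4 kN
Superposition: R_A = 14 kN, R_B = 18 kN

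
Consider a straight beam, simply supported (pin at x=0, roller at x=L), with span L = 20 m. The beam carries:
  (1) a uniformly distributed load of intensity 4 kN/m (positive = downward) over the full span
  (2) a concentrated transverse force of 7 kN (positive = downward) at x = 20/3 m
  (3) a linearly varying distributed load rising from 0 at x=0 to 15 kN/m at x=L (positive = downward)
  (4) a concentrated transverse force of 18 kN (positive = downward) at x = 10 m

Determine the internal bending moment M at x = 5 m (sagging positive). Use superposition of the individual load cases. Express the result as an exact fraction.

M(5) = 10865/24 kN·m

Load 1 — uniform load w=4 kN/m over full span:
  M_1 = wx(L-x)/2 = 4·5·(20-5)/2 = 150 kN·m
Load 2 — point force P=7 kN at a=20/3 m (b=L-a=40/3):
  M_2 = Pbx/L  [x≤a] = 7·(40/3)·5/20 = 70/3 kN·m
Load 3 — triangular load w₀=15 kN/m (0→w₀ over full span):
  M_3 = w₀Lx/6 - w₀x³/(6L) = 15·20·5/6 - 15·5³/(6·20) = 1875/8 kN·m
Load 4 — point force P=18 kN at a=10 m (b=L-a=10):
  M_4 = Pbx/L  [x≤a] = 18·10·5/20 = 45 kN·m
Superposition: M = Σ M_i = 10865/24 kN·m ≈ 452.708333 kN·m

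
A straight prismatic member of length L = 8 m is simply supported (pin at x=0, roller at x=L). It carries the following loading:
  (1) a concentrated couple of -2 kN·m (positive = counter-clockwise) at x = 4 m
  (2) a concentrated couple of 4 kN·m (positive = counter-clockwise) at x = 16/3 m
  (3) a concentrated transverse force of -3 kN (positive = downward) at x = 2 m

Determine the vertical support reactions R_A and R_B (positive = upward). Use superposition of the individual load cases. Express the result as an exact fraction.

R_A = -2 kN, R_B = -1 kN

Load 1 — applied couple M₀=-2 kN·m at a=4 m (b=L-a=4):
  R_A = M₀/L = (-2)/8 = -1/4 kN
  R_B = -M₀/L = -(-2)/8 = 1/4 kN
Load 2 — applied couple M₀=4 kN·m at a=16/3 m (b=L-a=8/3):
  R_A = M₀/L = 4/8 = 1/2 kN
  R_B = -M₀/L = -4/8 = -1/2 kN
Load 3 — point force P=-3 kN at a=2 m (b=L-a=6):
  R_A = Pb/L = (-3)·6/8 = -9/4 kN
  R_B = Pa/L = (-3)·2/8 = -3/4 kN
Superposition: R_A = -2 kN, R_B = -1 kN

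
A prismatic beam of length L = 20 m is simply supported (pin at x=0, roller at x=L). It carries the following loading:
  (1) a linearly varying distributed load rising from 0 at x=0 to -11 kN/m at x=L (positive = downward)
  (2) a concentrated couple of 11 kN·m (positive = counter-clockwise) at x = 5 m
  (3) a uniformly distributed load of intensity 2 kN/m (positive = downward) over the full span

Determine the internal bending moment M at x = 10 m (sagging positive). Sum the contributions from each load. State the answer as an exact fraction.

Load 1 — triangular load w₀=-11 kN/m (0→w₀ over full span):
  M_1 = w₀Lx/6 - w₀x³/(6L) = (-11)·20·10/6 - (-11)·10³/(6·20) = -275 kN·m
Load 2 — applied couple M₀=11 kN·m at a=5 m (b=L-a=15):
  M_2 = M₀x/L - M₀  [x>a] = 11·10/20 - 11 = -11/2 kN·m
Load 3 — uniform load w=2 kN/m over full span:
  M_3 = wx(L-x)/2 = 2·10·(20-10)/2 = 100 kN·m
Superposition: M = Σ M_i = -361/2 kN·m ≈ -180.500000 kN·m

M(10) = -361/2 kN·m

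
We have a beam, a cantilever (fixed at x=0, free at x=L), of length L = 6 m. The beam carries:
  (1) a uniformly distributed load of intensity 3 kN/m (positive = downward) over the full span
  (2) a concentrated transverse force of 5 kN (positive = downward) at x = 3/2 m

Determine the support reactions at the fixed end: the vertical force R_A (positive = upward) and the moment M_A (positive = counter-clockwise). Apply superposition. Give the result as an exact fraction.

Load 1 — uniform load w=3 kN/m over full span:
  R_A = wL = 3·6 = 18 kN
  M_A = wL²/2 = 3·6²/2 = 54 kN·m
Load 2 — point force P=5 kN at a=3/2 m (b=L-a=9/2):
  R_A = P = 5 kN
  M_A = Pa = 5·(3/2) = 15/2 kN·m
Superposition: R_A = 23 kN, M_A = 123/2 kN·m

R_A = 23 kN, M_A = 123/2 kN·m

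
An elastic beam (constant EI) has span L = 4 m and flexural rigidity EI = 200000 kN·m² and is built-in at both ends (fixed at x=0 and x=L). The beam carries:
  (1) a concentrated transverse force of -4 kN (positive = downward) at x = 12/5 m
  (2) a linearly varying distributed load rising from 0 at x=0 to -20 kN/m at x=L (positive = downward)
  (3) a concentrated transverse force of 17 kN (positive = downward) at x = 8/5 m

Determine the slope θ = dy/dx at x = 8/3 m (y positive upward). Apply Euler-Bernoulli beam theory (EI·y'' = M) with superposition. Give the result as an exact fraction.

Load 1 — point force P=-4 kN at a=12/5 m (b=L-a=8/5):
  θ_1 = Pa²(L-x)(2bL-(3b+a)(L-x))/(2L³EI)  [x>a] = (-4)·(12/5)²·(4-(8/3))·(2·(8/5)·4-(3·(8/5)+(12/5))·(4-(8/3)))/(2·4³·200000) = -3/781250 rad
Load 2 — triangular load w₀=-20 kN/m (0→w₀ over full span):
  θ_2 = -w₀(2x(L-x)(L-2x)(x+2L)+x²(L-x)²)/(120LEI) = -(-20)·(2·(8/3)·(4-(8/3))·(4-2·(8/3))·((8/3)+2·4)+(8/3)²·(4-(8/3))²)/(120·4·200000) = -14/759375 rad
Load 3 — point force P=17 kN at a=8/5 m (b=L-a=12/5):
  θ_3 = Pa²(L-x)(2bL-(3b+a)(L-x))/(2L³EI)  [x>a] = 17·(8/5)²·(4-(8/3))·(2·(12/5)·4-(3·(12/5)+(8/5))·(4-(8/3)))/(2·4³·200000) = 119/7031250 rad
Superposition: θ = Σ θ_i = -508/94921875 rad ≈ -0.000005 rad

θ(8/3) = -508/94921875 rad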